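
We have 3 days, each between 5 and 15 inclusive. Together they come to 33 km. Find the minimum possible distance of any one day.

To make one day as small as possible, make the other 2 as large as possible.
The other 2 can take up 2 × 15 = 30 ≥ 33 − 5, so one day can sit at its floor of 5.
Achievable: one at 5 and the other 2 totalling 28, which fits since 2 × 5 ≤ 28 ≤ 2 × 15.

5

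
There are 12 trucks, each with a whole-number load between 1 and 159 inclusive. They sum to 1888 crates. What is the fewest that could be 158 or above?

2

Each value short of 158 is at most 157, costing at least 159 − 157 = 2 against the maximum total of 1908.
We can afford to lose at most 1908 − 1888 = 20, so at most ⌊20/2⌋ = 10 fall short, and at least 2 are ≥ 158.
Exactly 2 works: 2 values at 159 and 10 at 157 total 1888.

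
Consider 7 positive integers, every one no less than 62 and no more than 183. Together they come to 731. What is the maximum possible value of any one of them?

To make one integer as large as possible, make the other 6 as small as possible.
The other 6 contribute at least 6 × 62 = 372, leaving at most 731 − 372 = 359.
But each integer is capped at 183, so the maximum is 183.
Achievable: one at 183 and the other 6 totalling 548, which fits since 6 × 62 ≤ 548 ≤ 6 × 183.

183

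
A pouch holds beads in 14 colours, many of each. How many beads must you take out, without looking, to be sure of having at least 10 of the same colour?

In the worst case you draw 9 of each of the 14 colours: 14 × 9 = 126.
One more forces 10 of some colour, so 126 + 1 = 127.

127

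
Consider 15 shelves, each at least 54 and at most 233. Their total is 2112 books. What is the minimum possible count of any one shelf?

To make one shelf as small as possible, make the other 14 as large as possible.
The other 14 can take up 14 × 233 = 3262 ≥ 2112 − 54, so one shelf can sit at its floor of 54.
Achievable: one at 54 and the other 14 totalling 2058, which fits since 14 × 54 ≤ 2058 ≤ 14 × 233.

54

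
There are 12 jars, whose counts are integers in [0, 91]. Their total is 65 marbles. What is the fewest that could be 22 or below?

10

Let j be the number exceeding 22. Then the total is ≥ 23·j + 0·(12 − j) = 0 + 23j.
So 23j ≤ 65 and j ≤ 2; hence at least 12 − 2 = 10 are ≤ 22.
Exactly 10 works: 10 values at 0 and 2 at 23 total 46; raise one of the low values by 19 (still ≤ 22) to hit 65.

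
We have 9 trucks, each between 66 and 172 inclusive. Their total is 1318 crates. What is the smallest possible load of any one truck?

To make one truck as small as possible, make the other 8 as large as possible.
The other 8 can take up 8 × 172 = 1376 ≥ 1318 − 66, so one truck can sit at its floor of 66.
Achievable: one at 66 and the other 8 totalling 1252, which fits since 8 × 66 ≤ 1252 ≤ 8 × 172.

66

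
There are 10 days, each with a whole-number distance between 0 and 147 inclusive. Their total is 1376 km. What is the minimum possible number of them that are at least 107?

If only k of them are at least 107, the other 10 − k are at most 106, so the total is at most k·147 + (10 − k)·106.
This must reach 1376, so k·147 + (10 − k)·106 ≥ 1376, giving k ≥ 8.
Exactly 8 works: 8 values at 147 and 2 at 106 total 1388; lower one of the high values by 12 (still ≥ 107) to hit 1376.

8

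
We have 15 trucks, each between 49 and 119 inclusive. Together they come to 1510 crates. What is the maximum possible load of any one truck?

Maximizing one value means minimizing the remaining 14.
The other 14 contribute at least 14 × 49 = 686, leaving at most 1510 − 686 = 824.
But each truck is capped at 119, so the maximum is 119.
Achievable: one at 119 and the other 14 totalling 1391, which fits since 14 × 49 ≤ 1391 ≤ 14 × 119.

119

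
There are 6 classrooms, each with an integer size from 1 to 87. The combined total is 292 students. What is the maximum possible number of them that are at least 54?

With k values at 54 or above and the rest at least 1, the sum is at least 6 + 53k.
Since the sum is 292, we need 53k ≤ 286, i.e. k ≤ 5.
k = 5 is achieved by 5 values at 54 and 1 at 1, total 271; add 21 to one value (staying below 54) to reach 292.

5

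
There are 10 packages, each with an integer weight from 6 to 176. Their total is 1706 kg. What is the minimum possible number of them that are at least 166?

Each value short of 166 is at most 165, costing at least 176 − 165 = 11 against the maximum total of 1760.
We can afford to lose at most 1760 − 1706 = 54, so at most ⌊54/11⌋ = 4 fall short, and at least 6 are ≥ 166.
Exactly 6 works: 6 values at 176 and 4 at 165 total 1716; lower one of the high values by 10 (still ≥ 166) to hit 1706.

6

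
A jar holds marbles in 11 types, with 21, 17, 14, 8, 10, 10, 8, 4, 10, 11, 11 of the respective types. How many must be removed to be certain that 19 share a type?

In the worst case you take as many as possible of each type without reaching 19: 18 + 17 + 14 + 8 + 10 + 10 + 8 + 4 + 10 + 11 + 11 = 121.
The next one must give 19 of some type, so 121 + 1 = 122.

122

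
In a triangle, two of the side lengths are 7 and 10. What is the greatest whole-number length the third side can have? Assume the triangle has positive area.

16

The third side must be less than 7 + 10 = 17.
The largest integer below 17 is 16.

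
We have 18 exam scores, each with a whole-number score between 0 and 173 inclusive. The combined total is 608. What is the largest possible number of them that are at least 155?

3

Suppose k of them are at least 155. Those contribute at least 155 each and the other 18 − k at least 0 each.
So the total is at least 155k + 0(18 − k) = 0 + 155k. This must be ≤ 608, giving k ≤ 3.
k = 3 is achieved by 3 values at 155 and 15 at 0, total 465; add 143 to one value (staying below 155) to reach 608.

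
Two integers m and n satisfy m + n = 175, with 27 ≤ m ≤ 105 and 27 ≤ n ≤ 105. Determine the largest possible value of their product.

mn = m(175 − m) is maximized when m is as near 175/2 as the bounds allow.
Taking m = 87 and n = 88 (both in [27, 105]) gives mn = 7656.

7656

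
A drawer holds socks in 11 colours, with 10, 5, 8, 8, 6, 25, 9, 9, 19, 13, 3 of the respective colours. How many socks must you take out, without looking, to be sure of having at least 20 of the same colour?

In the worst case you take as many as possible of each colour without reaching 20: 10 + 5 + 8 + 8 + 6 + 19 + 9 + 9 + 19 + 13 + 3 = 109.
The next one must give 20 of some colour, so 109 + 1 = 110.

110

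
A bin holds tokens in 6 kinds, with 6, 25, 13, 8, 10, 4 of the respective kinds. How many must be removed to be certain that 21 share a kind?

62

In the worst case you take as many as possible of each kind without reaching 21: 6 + 20 + 13 + 8 + 10 + 4 = 61.
The next one must give 21 of some kind, so 61 + 1 = 62.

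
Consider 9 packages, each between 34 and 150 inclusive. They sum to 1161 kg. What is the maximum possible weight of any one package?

150

Maximizing one value means minimizing the remaining 8.
The other 8 contribute at least 8 × 34 = 272, leaving at most 1161 − 272 = 889.
But each package is capped at 150, so the maximum is 150.
Achievable: one at 150 and the other 8 totalling 1011, which fits since 8 × 34 ≤ 1011 ≤ 8 × 150.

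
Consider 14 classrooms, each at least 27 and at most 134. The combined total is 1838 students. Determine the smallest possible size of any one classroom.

96

To make one classroom as small as possible, make the other 13 as large as possible.
The other 13 contribute at most 13 × 134 = 1742, leaving at least 1838 − 1742 = 96.
Since 96 ≥ 27, this is achievable: one at 96 and 13 at 134.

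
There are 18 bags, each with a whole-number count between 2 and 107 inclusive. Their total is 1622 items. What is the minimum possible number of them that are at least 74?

Each value short of 74 is at most 73, costing at least 107 − 73 = 34 against the maximum total of 1926.
We can afford to lose at most 1926 − 1622 = 304, so at most ⌊304/34⌋ = 8 fall short, and at least 10 are ≥ 74.
Exactly 10 works: 10 values at 107 and 8 at 73 total 1654; lower one of the high values by 32 (still ≥ 74) to hit 1622.

10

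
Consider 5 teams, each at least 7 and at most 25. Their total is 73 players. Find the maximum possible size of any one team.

To make one team as large as possible, make the other 4 as small as possible.
The other 4 contribute at least 4 × 7 = 28, leaving at most 73 − 28 = 45.
But each team is capped at 25, so the maximum is 25.
Achievable: one at 25 and the other 4 totalling 48, which fits since 4 × 7 ≤ 48 ≤ 4 × 25.

25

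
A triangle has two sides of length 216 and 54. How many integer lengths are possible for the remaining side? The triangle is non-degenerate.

107

The triangle inequality gives |216 − 54| < c < 216 + 54, i.e. 162 < c < 270.
So c can be any integer from 163 to 269: 107 values.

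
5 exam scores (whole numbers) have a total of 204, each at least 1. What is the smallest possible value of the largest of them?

The 5 values sum to 204, so their maximum is at least ⌈204/5⌉ = 41.
Achievable: 4 of them at 41 and 1 at 40 total 204.

41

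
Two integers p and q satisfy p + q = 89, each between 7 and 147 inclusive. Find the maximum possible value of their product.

With p + q fixed, pq peaks when the two are closest together.
Taking p = 44 and q = 45 (both in [7, 147]) gives pq = 1980.

1980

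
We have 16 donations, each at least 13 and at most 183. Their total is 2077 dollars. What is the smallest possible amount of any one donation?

13

To make one donation as small as possible, make the other 15 as large as possible.
The other 15 can take up 15 × 183 = 2745 ≥ 2077 − 13, so one donation can sit at its floor of 13.
Achievable: one at 13 and the other 15 totalling 2064, which fits since 15 × 13 ≤ 2064 ≤ 15 × 183.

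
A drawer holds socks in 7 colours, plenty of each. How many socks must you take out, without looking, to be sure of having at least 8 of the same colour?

50

You could draw 7 of every colour without reaching 8 of any — 49 in all.
One more forces 8 of some colour, so 49 + 1 = 50.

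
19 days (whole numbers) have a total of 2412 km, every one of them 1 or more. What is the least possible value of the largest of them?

If every one of the 19 were at most 126, the total would be at most 19 × 126 = 2394 < 2412.
Taking 1 copy of 126 and 18 copies of 127 gives exactly 2412, so 127 is attained.

127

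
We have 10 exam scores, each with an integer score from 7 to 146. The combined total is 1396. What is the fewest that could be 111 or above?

Each value short of 111 is at most 110, costing at least 146 − 110 = 36 against the maximum total of 1460.
We can afford to lose at most 1460 − 1396 = 64, so at most ⌊64/36⌋ = 1 fall short, and at least 9 are ≥ 111.
Exactly 9 works: 9 values at 146 and 1 at 110 total 1424; lower one of the high values by 28 (still ≥ 111) to hit 1396.

9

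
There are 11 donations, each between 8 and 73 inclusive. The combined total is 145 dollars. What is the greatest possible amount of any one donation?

65

Maximizing one value means minimizing the remaining 10.
The other 10 contribute at least 10 × 8 = 80, leaving at most 145 − 80 = 65.
Since 65 ≤ 73, this is achievable: one at 65 and 10 at 8.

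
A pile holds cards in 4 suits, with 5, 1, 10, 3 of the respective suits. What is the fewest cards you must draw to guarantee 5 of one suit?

In the worst case you take as many as possible of each suit without reaching 5: 4 + 1 + 4 + 3 = 12.
The next one must give 5 of some suit, so 12 + 1 = 13.

13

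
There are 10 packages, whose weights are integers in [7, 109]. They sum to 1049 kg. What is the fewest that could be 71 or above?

9

Suppose at most 10 − j of them reach 71; then j values are ≤ 70 and the rest ≤ 109.
The total is then ≤ 70·j + 109·(10 − j) = 1090 − 39j. For this to be ≥ 1049 we need j ≤ 1, so at least 10 − 1 = 9 must reach 71.
Exactly 9 works: 9 values at 109 and 1 at 70 total 1051; lower one of the high values by 2 (still ≥ 71) to hit 1049.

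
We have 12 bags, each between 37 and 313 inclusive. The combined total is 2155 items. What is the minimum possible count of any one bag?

37

Minimizing one value means maximizing the remaining 11.
The other 11 can take up 11 × 313 = 3443 ≥ 2155 − 37, so one bag can sit at its floor of 37.
Achievable: one at 37 and the other 11 totalling 2118, which fits since 11 × 37 ≤ 2118 ≤ 11 × 313.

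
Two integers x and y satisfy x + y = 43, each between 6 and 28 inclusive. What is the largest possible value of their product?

With x + y fixed, xy peaks when the two are closest together.
Taking x = 21 and y = 22 (both in [6, 28]) gives xy = 462.

462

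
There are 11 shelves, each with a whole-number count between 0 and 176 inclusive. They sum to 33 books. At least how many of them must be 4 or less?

Each value above 4 is at least 5, contributing at least 5 − 0 = 5 above the floor 0.
The sum exceeds the floor total 0 by 33, so at most ⌊33/5⌋ = 6 exceed 4, and at least 5 are ≤ 4.
Exactly 5 works: 5 values at 0 and 6 at 5 total 30; raise one of the low values by 3 (still ≤ 4) to hit 33.

5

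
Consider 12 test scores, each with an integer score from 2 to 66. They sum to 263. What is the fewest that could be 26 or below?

Each value above 26 is at least 27, contributing at least 27 − 2 = 25 above the floor 2.
The sum exceeds the floor total 24 by 239, so at most ⌊239/25⌋ = 9 exceed 26, and at least 3 are ≤ 26.
Exactly 3 works: 3 values at 2 and 9 at 27 total 249; raise one of the low values by 14 (still ≤ 26) to hit 263.

3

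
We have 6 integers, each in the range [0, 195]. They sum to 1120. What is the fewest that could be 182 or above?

If only k of them are at least 182, the other 6 − k are at most 181, so the total is at most k·195 + (6 − k)·181.
This must reach 1120, so k·195 + (6 − k)·181 ≥ 1120, giving k ≥ 3.
Exactly 3 works: 3 values at 195 and 3 at 181 total 1128; lower one of the high values by 8 (still ≥ 182) to hit 1120.

3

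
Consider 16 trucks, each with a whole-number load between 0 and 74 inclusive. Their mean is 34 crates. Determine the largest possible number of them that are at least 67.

The total is 16 × 34 = 544.
Suppose k of them are at least 67. Those contribute at least 67 each and the other 16 − k at least 0 each.
So the total is at least 67k + 0(16 − k) = 0 + 67k. This must be ≤ 544, giving k ≤ 8.
k = 8 is achieved by 8 values at 67 and 8 at 0, total 536; add 8 to one value (staying below 67) to reach 544.

8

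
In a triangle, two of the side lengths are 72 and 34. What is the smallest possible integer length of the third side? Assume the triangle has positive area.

The third side must exceed |72 − 34| = 38.
The smallest integer above 38 is 39.

39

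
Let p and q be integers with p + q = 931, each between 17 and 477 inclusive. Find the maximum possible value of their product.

For a fixed sum, the product pq is largest when p and q are as close as possible.
Taking p = 465 and q = 466 (both in [17, 477]) gives pq = 216690.

216690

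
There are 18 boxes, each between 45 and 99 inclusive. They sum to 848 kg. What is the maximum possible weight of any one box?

To make one box as large as possible, make the other 17 as small as possible.
The other 17 contribute at least 17 × 45 = 765, leaving at most 848 − 765 = 83.
Since 83 ≤ 99, this is achievable: one at 83 and 17 at 45.

83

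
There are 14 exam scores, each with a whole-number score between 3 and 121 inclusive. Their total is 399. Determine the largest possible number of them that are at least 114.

Suppose k of them are at least 114. Those contribute at least 114 each and the other 14 − k at least 3 each.
So the total is at least 114k + 3(14 − k) = 42 + 111k. This must be ≤ 399, giving k ≤ 3.
k = 3 is achieved by 3 values at 114 and 11 at 3, total 375; add 24 to one value (staying below 114) to reach 399.

3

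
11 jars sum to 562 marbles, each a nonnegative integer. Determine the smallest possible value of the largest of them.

The average is 562/11 > 51, so not all 11 can be 51 or less; the largest is ≥ 52.
Equality holds with 1 value of 52 and 10 values of 51.

52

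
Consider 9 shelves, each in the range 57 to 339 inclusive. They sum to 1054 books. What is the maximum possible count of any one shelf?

339

To make one shelf as large as possible, make the other 8 as small as possible.
The other 8 contribute at least 8 × 57 = 456, leaving at most 1054 − 456 = 598.
But each shelf is capped at 339, so the maximum is 339.
Achievable: one at 339 and the other 8 totalling 715, which fits since 8 × 57 ≤ 715 ≤ 8 × 339.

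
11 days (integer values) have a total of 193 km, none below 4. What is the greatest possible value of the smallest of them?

The average is 193/11 < 18, so some value is ≤ 17.
Taking 5 copies of 17 and 6 copies of 18 gives exactly 193, so 17 is attained.

17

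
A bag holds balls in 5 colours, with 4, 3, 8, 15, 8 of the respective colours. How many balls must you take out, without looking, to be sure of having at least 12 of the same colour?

In the worst case you take as many as possible of each colour without reaching 12: 4 + 3 + 8 + 11 + 8 = 34.
The next one must give 12 of some colour, so 34 + 1 = 35.

35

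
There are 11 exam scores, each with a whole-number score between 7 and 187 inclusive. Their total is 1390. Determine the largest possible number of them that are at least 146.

If k of the values are ≥ 146, the total is ≥ 146k + 7(11 − k).
Setting 146k + 7(11 − k) ≤ 1390 gives 139k ≤ 1313, so k ≤ 9.
k = 9 is achieved by 9 values at 146 and 2 at 7, total 1328; add 62 to one value (staying below 146) to reach 1390.

9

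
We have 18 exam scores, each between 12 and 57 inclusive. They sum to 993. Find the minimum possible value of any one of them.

To make one score as small as possible, make the other 17 as large as possible.
The other 17 contribute at most 17 × 57 = 969, leaving at least 993 − 969 = 24.
Since 24 ≥ 12, this is achievable: one at 24 and 17 at 57.

24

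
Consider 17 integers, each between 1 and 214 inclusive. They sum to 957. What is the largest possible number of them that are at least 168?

5

If k of the values are ≥ 168, the total is ≥ 168k + 1(17 − k).
Setting 168k + 1(17 − k) ≤ 957 gives 167k ≤ 940, so k ≤ 5.
k = 5 is achieved by 5 values at 168 and 12 at 1, total 852; add 105 to one value (staying below 168) to reach 957.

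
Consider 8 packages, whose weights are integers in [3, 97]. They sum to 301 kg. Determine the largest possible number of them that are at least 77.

If k of the values are ≥ 77, the total is ≥ 77k + 3(8 − k).
Setting 77k + 3(8 − k) ≤ 301 gives 74k ≤ 277, so k ≤ 3.
k = 3 is achieved by 3 values at 77 and 5 at 3, total 246; add 55 to one value (staying below 77) to reach 301.

3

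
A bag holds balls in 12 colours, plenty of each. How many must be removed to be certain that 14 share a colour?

157

In the worst case you draw 13 of each of the 12 colours: 12 × 13 = 156.
One more forces 14 of some colour, so 156 + 1 = 157.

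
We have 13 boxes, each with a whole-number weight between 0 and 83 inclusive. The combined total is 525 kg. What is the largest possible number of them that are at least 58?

9

Suppose k of them are at least 58. Those contribute at least 58 each and the other 13 − k at least 0 each.
So the total is at least 58k + 0(13 − k) = 0 + 58k. This must be ≤ 525, giving k ≤ 9.
k = 9 is achieved by 9 values at 58 and 4 at 0, total 522; add 3 to one value (staying below 58) to reach 525.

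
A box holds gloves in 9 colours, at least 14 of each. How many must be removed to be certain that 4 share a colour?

28

In the worst case you draw 3 of each of the 9 colours: 9 × 3 = 27.
One more forces 4 of some colour, so 27 + 1 = 28.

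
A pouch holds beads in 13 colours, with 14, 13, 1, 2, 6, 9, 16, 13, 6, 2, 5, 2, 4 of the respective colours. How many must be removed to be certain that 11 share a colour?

78

In the worst case you take as many as possible of each colour without reaching 11: 10 + 10 + 1 + 2 + 6 + 9 + 10 + 10 + 6 + 2 + 5 + 2 + 4 = 77.
The next one must give 11 of some colour, so 77 + 1 = 78.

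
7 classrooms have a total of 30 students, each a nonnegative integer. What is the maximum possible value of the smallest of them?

4

If every one of the 7 were at least 5, the total would be at least 7 × 5 = 35 > 30.
Taking 5 copies of 4 and 2 copies of 5 gives exactly 30, so 4 is attained.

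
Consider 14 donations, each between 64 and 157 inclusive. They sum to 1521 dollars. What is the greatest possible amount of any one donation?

Maximizing one value means minimizing the remaining 13.
The other 13 contribute at least 13 × 64 = 832, leaving at most 1521 − 832 = 689.
But each donation is capped at 157, so the maximum is 157.
Achievable: one at 157 and the other 13 totalling 1364, which fits since 13 × 64 ≤ 1364 ≤ 13 × 157.

157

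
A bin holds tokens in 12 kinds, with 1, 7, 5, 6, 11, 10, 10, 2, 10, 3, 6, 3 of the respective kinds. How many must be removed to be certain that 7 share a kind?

57

In the worst case you take as many as possible of each kind without reaching 7: 1 + 6 + 5 + 6 + 6 + 6 + 6 + 2 + 6 + 3 + 6 + 3 = 56.
The next one must give 7 of some kind, so 56 + 1 = 57.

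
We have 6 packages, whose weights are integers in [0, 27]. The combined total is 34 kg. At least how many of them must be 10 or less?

3

Each value above 10 is at least 11, contributing at least 11 − 0 = 11 above the floor 0.
The sum exceeds the floor total 0 by 34, so at most ⌊34/11⌋ = 3 exceed 10, and at least 3 are ≤ 10.
Exactly 3 works: 3 values at 0 and 3 at 11 total 33; raise one of the low values by 1 (still ≤ 10) to hit 34.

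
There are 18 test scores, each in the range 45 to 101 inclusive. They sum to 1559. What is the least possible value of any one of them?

To make one score as small as possible, make the other 17 as large as possible.
The other 17 can take up 17 × 101 = 1717 ≥ 1559 − 45, so one score can sit at its floor of 45.
Achievable: one at 45 and the other 17 totalling 1514, which fits since 17 × 45 ≤ 1514 ≤ 17 × 101.

45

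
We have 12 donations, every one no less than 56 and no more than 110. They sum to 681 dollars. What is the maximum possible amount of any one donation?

To make one donation as large as possible, make the other 11 as small as possible.
The other 11 contribute at least 11 × 56 = 616, leaving at most 681 − 616 = 65.
Since 65 ≤ 110, this is achievable: one at 65 and 11 at 56.

65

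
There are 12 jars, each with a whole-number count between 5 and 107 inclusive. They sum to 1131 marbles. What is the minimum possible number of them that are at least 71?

If only k of them are at least 71, the other 12 − k are at most 70, so the total is at most k·107 + (12 − k)·70.
This must reach 1131, so k·107 + (12 − k)·70 ≥ 1131, giving k ≥ 8.
Exactly 8 works: 8 values at 107 and 4 at 70 total 1136; lower one of the high values by 5 (still ≥ 71) to hit 1131.

8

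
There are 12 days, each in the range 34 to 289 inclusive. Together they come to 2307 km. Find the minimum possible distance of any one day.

34

To make one day as small as possible, make the other 11 as large as possible.
The other 11 can take up 11 × 289 = 3179 ≥ 2307 − 34, so one day can sit at its floor of 34.
Achievable: one at 34 and the other 11 totalling 2273, which fits since 11 × 34 ≤ 2273 ≤ 11 × 289.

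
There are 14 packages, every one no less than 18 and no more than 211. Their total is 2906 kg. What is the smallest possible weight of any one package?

163

To make one package as small as possible, make the other 13 as large as possible.
The other 13 contribute at most 13 × 211 = 2743, leaving at least 2906 − 2743 = 163.
Since 163 ≥ 18, this is achievable: one at 163 and 13 at 211.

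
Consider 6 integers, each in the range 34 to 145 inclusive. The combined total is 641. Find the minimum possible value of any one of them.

34

To make one integer as small as possible, make the other 5 as large as possible.
The other 5 can take up 5 × 145 = 725 ≥ 641 − 34, so one integer can sit at its floor of 34.
Achievable: one at 34 and the other 5 totalling 607, which fits since 5 × 34 ≤ 607 ≤ 5 × 145.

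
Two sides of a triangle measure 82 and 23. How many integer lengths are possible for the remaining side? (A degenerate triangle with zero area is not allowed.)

The triangle inequality gives |82 − 23| < c < 82 + 23, i.e. 59 < c < 105.
So c can be any integer from 60 to 104: 45 values.

45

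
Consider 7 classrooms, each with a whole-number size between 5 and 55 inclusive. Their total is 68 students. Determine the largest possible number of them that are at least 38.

1

If k of the values are ≥ 38, the total is ≥ 38k + 5(7 − k).
Setting 38k + 5(7 − k) ≤ 68 gives 33k ≤ 33, so k ≤ 1.
k = 1 is achieved by 1 value at 38 and 6 at 5, total 68.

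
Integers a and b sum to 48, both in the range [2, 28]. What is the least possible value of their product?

560

ab = a(48 − a) is concave in a, so over [20, 28] it is minimized at an endpoint.
The extreme feasible split is a = 20, b = 28, giving ab = 560.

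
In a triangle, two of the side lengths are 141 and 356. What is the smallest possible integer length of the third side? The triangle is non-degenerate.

The third side must exceed |141 − 356| = 215.
The smallest integer above 215 is 216.

216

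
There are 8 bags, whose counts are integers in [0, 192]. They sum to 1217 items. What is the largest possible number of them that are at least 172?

7

With k values at 172 or above and the rest at least 0, the sum is at least 0 + 172k.
Since the sum is 1217, we need 172k ≤ 1217, i.e. k ≤ 7.
k = 7 is achieved by 7 values at 172 and 1 at 0, total 1204; add 13 to one value (staying below 172) to reach 1217.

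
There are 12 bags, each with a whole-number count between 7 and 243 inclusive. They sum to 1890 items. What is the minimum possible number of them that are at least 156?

Each value short of 156 is at most 155, costing at least 243 − 155 = 88 against the maximum total of 2916.
We can afford to lose at most 2916 − 1890 = 1026, so at most ⌊1026/88⌋ = 11 fall short, and at least 1 are ≥ 156.
Exactly 1 works: 1 value at 243 and 11 at 155 total 1948; lower one of the high values by 58 (still ≥ 156) to hit 1890.

1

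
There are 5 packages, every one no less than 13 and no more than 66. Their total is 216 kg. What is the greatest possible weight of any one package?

To make one package as large as possible, make the other 4 as small as possible.
The other 4 contribute at least 4 × 13 = 52, leaving at most 216 − 52 = 164.
But each package is capped at 66, so the maximum is 66.
Achievable: one at 66 and the other 4 totalling 150, which fits since 4 × 13 ≤ 150 ≤ 4 × 66.

66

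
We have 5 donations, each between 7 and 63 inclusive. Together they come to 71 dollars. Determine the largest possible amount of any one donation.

43

To make one donation as large as possible, make the other 4 as small as possible.
The other 4 contribute at least 4 × 7 = 28, leaving at most 71 − 28 = 43.
Since 43 ≤ 63, this is achievable: one at 43 and 4 at 7.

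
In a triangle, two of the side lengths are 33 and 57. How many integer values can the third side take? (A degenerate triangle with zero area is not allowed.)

The triangle inequality gives |33 − 57| < c < 33 + 57, i.e. 24 < c < 90.
So c can be any integer from 25 to 89: 65 values.

65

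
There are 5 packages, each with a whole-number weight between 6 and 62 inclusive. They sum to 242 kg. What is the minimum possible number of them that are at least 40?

Each value short of 40 is at most 39, costing at least 62 − 39 = 23 against the maximum total of 310.
We can afford to lose at most 310 − 242 = 68, so at most ⌊68/23⌋ = 2 fall short, and at least 3 are ≥ 40.
Exactly 3 works: 3 values at 62 and 2 at 39 total 264; lower one of the high values by 22 (still ≥ 40) to hit 242.

3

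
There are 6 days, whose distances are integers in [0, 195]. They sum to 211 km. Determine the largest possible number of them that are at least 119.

1

Suppose k of them are at least 119. Those contribute at least 119 each and the other 6 − k at least 0 each.
So the total is at least 119k + 0(6 − k) = 0 + 119k. This must be ≤ 211, giving k ≤ 1.
k = 1 is achieved by 1 value at 119 and 5 at 0, total 119; add 92 to one value (staying below 119) to reach 211.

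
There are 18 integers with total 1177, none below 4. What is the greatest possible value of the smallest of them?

If every one of the 18 were at least 66, the total would be at least 18 × 66 = 1188 > 1177.
Taking 11 copies of 65 and 7 copies of 66 gives exactly 1177, so 65 is attained.

65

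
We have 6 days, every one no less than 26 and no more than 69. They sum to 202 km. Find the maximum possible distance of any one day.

Maximizing one value means minimizing the remaining 5.
The other 5 contribute at least 5 × 26 = 130, leaving at most 202 − 130 = 72.
But each day is capped at 69, so the maximum is 69.
Achievable: one at 69 and the other 5 totalling 133, which fits since 5 × 26 ≤ 133 ≤ 5 × 69.

69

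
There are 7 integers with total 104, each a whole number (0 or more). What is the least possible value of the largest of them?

15

Some value must be at least ⌈104/7⌉ = 15, since 7 × 14 = 98 < 104.
Equality holds with 6 values of 15 and 1 value of 14.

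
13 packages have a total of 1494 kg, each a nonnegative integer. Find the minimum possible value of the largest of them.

115

Some value must be at least ⌈1494/13⌉ = 115, since 13 × 114 = 1482 < 1494.
Taking 1 copy of 114 and 12 copies of 115 gives exactly 1494, so 115 is attained.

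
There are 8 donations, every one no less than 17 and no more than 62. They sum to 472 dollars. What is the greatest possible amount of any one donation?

Maximizing one value means minimizing the remaining 7.
The other 7 contribute at least 7 × 17 = 119, leaving at most 472 − 119 = 353.
But each donation is capped at 62, so the maximum is 62.
Achievable: one at 62 and the other 7 totalling 410, which fits since 7 × 17 ≤ 410 ≤ 7 × 62.

62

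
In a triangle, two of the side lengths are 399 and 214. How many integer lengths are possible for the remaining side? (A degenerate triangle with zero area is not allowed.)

The triangle inequality gives |399 − 214| < c < 399 + 214, i.e. 185 < c < 613.
So c can be any integer from 186 to 612: 427 values.

427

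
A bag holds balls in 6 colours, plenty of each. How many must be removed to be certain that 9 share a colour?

49

You could draw 8 of every colour without reaching 9 of any — 48 in all.
One more forces 9 of some colour, so 48 + 1 = 49.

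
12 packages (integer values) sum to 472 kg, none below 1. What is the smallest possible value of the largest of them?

40

If every one of the 12 were at most 39, the total would be at most 12 × 39 = 468 < 472.
Equality holds with 4 values of 40 and 8 values of 39.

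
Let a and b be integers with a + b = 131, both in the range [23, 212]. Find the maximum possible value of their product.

With a + b fixed, ab peaks when the two are closest together.
Taking a = 65 and b = 66 (both in [23, 212]) gives ab = 4290.

4290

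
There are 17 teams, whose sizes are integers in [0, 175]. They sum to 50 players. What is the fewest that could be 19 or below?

15

If only k of them are at most 19, the other 17 − k are at least 20, so the total is at least (17 − k)·20 + k·0.
This is ≤ 50, so (17 − k)·20 + 0k ≤ 50, which gives k ≥ 15.
Exactly 15 works: 15 values at 0 and 2 at 20 total 40; raise one of the low values by 10 (still ≤ 19) to hit 50.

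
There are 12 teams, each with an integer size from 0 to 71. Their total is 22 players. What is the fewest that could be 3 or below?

7

Let j be the number exceeding 3. Then the total is ≥ 4·j + 0·(12 − j) = 0 + 4j.
So 4j ≤ 22 and j ≤ 5; hence at least 12 − 5 = 7 are ≤ 3.
Exactly 7 works: 7 values at 0 and 5 at 4 total 20; raise one of the low values by 2 (still ≤ 3) to hit 22.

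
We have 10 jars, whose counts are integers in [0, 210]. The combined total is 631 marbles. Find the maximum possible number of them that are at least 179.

3

If k of the values are ≥ 179, the total is ≥ 179k + 0(10 − k).
Setting 179k + 0(10 − k) ≤ 631 gives 179k ≤ 631, so k ≤ 3.
k = 3 is achieved by 3 values at 179 and 7 at 0, total 537; add 94 to one value (staying below 179) to reach 631.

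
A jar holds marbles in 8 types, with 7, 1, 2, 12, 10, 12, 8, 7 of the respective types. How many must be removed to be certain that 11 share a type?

In the worst case you take as many as possible of each type without reaching 11: 7 + 1 + 2 + 10 + 10 + 10 + 8 + 7 = 55.
The next one must give 11 of some type, so 55 + 1 = 56.

56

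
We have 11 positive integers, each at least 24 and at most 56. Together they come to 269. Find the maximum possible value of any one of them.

29

To make one integer as large as possible, make the other 10 as small as possible.
The other 10 contribute at least 10 × 24 = 240, leaving at most 269 − 240 = 29.
Since 29 ≤ 56, this is achievable: one at 29 and 10 at 24.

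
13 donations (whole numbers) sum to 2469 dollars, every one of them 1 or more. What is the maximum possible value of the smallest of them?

189

The 13 values sum to 2469, so their minimum is at most ⌊2469/13⌋ = 189.
Equality holds with 1 value of 189 and 12 values of 190.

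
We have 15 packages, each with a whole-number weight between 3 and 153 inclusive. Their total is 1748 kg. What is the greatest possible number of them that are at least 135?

If k of the values are ≥ 135, the total is ≥ 135k + 3(15 − k).
Setting 135k + 3(15 − k) ≤ 1748 gives 132k ≤ 1703, so k ≤ 12.
k = 12 is achieved by 12 values at 135 and 3 at 3, total 1629; add 119 to one value (staying below 135) to reach 1748.

12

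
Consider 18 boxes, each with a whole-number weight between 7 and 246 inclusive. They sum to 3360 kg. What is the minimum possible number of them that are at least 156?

Suppose at most 18 − j of them reach 156; then j values are ≤ 155 and the rest ≤ 246.
The total is then ≤ 155·j + 246·(18 − j) = 4428 − 91j. For this to be ≥ 3360 we need j ≤ 11, so at least 18 − 11 = 7 must reach 156.
Exactly 7 works: 7 values at 246 and 11 at 155 total 3427; lower one of the high values by 67 (still ≥ 156) to hit 3360.

7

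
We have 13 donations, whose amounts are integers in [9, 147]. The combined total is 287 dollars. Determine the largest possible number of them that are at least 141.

If k of the values are ≥ 141, the total is ≥ 141k + 9(13 − k).
Setting 141k + 9(13 − k) ≤ 287 gives 132k ≤ 170, so k ≤ 1.
k = 1 is achieved by 1 value at 141 and 12 at 9, total 249; add 38 to one value (staying below 141) to reach 287.

1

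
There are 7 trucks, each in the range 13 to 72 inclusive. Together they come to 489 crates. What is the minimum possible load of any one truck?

Minimizing one value means maximizing the remaining 6.
The other 6 contribute at most 6 × 72 = 432, leaving at least 489 − 432 = 57.
Since 57 ≥ 13, this is achievable: one at 57 and 6 at 72.

57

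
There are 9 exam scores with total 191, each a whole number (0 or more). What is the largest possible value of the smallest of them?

If every one of the 9 were at least 22, the total would be at least 9 × 22 = 198 > 191.
Taking 7 copies of 21 and 2 copies of 22 gives exactly 191, so 21 is attained.

21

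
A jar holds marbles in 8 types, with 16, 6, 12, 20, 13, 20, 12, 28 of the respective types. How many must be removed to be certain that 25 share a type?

In the worst case you take as many as possible of each type without reaching 25: 16 + 6 + 12 + 20 + 13 + 20 + 12 + 24 = 123.
The next one must give 25 of some type, so 123 + 1 = 124.

124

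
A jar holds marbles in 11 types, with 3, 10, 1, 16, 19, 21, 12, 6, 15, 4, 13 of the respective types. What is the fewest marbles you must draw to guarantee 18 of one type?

115

In the worst case you take as many as possible of each type without reaching 18: 3 + 10 + 1 + 16 + 17 + 17 + 12 + 6 + 15 + 4 + 13 = 114.
The next one must give 18 of some type, so 114 + 1 = 115.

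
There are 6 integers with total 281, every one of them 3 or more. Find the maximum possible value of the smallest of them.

46

If every one of the 6 were at least 47, the total would be at least 6 × 47 = 282 > 281.
Achievable: 1 of them at 46 and 5 at 47 total 281.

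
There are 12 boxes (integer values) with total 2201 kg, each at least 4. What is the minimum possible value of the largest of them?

184

Some value must be at least ⌈2201/12⌉ = 184, since 12 × 183 = 2196 < 2201.
Equality holds with 5 values of 184 and 7 values of 183.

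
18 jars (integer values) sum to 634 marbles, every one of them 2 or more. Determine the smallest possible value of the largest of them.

36

If every one of the 18 were at most 35, the total would be at most 18 × 35 = 630 < 634.
Achievable: 4 of them at 36 and 14 at 35 total 634.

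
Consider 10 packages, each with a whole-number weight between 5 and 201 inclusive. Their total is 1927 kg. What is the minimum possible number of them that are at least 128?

Each value short of 128 is at most 127, costing at least 201 − 127 = 74 against the maximum total of 2010.
We can afford to lose at most 2010 − 1927 = 83, so at most ⌊83/74⌋ = 1 fall short, and at least 9 are ≥ 128.
Exactly 9 works: 9 values at 201 and 1 at 127 total 1936; lower one of the high values by 9 (still ≥ 128) to hit 1927.

9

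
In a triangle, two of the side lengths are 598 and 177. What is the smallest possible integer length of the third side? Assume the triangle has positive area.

422

The third side must exceed |598 − 177| = 421.
The smallest integer above 421 is 422.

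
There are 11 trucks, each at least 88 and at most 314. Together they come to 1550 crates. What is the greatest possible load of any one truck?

Maximizing one value means minimizing the remaining 10.
The other 10 contribute at least 10 × 88 = 880, leaving at most 1550 − 880 = 670.
But each truck is capped at 314, so the maximum is 314.
Achievable: one at 314 and the other 10 totalling 1236, which fits since 10 × 88 ≤ 1236 ≤ 10 × 314.

314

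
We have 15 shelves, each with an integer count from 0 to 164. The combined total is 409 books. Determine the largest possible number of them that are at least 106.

With k values at 106 or above and the rest at least 0, the sum is at least 0 + 106k.
Since the sum is 409, we need 106k ≤ 409, i.e. k ≤ 3.
k = 3 is achieved by 3 values at 106 and 12 at 0, total 318; add 91 to one value (staying below 106) to reach 409.

3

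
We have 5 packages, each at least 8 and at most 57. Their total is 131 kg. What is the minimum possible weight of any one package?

8

To make one package as small as possible, make the other 4 as large as possible.
The other 4 can take up 4 × 57 = 228 ≥ 131 − 8, so one package can sit at its floor of 8.
Achievable: one at 8 and the other 4 totalling 123, which fits since 4 × 8 ≤ 123 ≤ 4 × 57.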